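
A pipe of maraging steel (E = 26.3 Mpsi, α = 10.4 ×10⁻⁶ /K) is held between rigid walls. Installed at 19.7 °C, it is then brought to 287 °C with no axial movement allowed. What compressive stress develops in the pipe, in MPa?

E = 26.3 Mpsi = 181.3 GPa.
ΔT = 267.3 K. Constrained thermal stress σ = E·α·ΔT = 181.3×10³ MPa × 10.4×10⁻⁶ × 267.3 = 504 MPa (compressive).

504 MPa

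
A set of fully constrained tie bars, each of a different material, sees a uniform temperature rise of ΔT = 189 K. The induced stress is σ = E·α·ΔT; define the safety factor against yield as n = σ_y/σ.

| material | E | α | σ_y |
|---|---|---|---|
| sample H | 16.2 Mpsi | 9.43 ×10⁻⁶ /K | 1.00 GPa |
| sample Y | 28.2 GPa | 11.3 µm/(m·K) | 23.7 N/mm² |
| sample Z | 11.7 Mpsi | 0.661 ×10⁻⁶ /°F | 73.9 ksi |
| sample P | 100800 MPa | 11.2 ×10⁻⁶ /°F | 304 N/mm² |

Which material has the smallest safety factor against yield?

sample Y

Converting E to GPa, α to ×10⁻⁶/K, σ_y to MPa, then σ and n for each:
  sample H: E = 111.7, α = 9.43, σ_y = 1000 → σ = 199 MPa, n = 5.02
  sample Y: E = 28.20, α = 11.3, σ_y = 23.70 → σ = 60.2 MPa, n = 0.394
  sample Z: E = 80.67, α = 1.19, σ_y = 509.5 → σ = 18.1 MPa, n = 28.1
  sample P: E = 100.8, α = 20.2, σ_y = 304.0 → σ = 384 MPa, n = 0.792
Sample Y has the lowest safety factor, n = 0.394.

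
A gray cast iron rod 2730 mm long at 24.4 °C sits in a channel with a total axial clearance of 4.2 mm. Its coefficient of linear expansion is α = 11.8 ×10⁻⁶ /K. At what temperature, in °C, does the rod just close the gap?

α·L₀·ΔT = 4.2 mm ⇒ ΔT = 4.2 / (11.8×10⁻⁶ × 2730.0) = 130.4 K.
T = 24.4 + 130.4 = 154.8 °C.

155 °C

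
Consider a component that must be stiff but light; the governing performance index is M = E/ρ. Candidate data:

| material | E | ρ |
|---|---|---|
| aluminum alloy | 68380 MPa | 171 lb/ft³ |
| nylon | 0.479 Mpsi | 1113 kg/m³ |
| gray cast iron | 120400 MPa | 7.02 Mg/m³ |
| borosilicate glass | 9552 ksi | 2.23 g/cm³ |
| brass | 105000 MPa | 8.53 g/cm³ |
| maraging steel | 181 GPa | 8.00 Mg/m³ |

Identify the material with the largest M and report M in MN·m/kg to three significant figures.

borosilicate glass, M = 29.5 MN·m/kg

Normalizing units and computing the index:
  aluminum alloy: E = 68.38 GPa, ρ = 2739 kg/m³
  nylon: E = 3.303 GPa, ρ = 1113 kg/m³
  gray cast iron: E = 120.4 GPa, ρ = 7020 kg/m³
  borosilicate glass: E = 65.86 GPa, ρ = 2230 kg/m³
  brass: E = 105.0 GPa, ρ = 8530 kg/m³
  maraging steel: E = 181.0 GPa, ρ = 8000 kg/m³
  borosilicate glass: M = 29.5 MN·m/kg
  aluminum alloy: M = 25.0 MN·m/kg
  maraging steel: M = 22.6 MN·m/kg
  gray cast iron: M = 17.2 MN·m/kg
  brass: M = 12.3 MN·m/kg
  nylon: M = 2.97 MN·m/kg
The maximum is for borosilicate glass.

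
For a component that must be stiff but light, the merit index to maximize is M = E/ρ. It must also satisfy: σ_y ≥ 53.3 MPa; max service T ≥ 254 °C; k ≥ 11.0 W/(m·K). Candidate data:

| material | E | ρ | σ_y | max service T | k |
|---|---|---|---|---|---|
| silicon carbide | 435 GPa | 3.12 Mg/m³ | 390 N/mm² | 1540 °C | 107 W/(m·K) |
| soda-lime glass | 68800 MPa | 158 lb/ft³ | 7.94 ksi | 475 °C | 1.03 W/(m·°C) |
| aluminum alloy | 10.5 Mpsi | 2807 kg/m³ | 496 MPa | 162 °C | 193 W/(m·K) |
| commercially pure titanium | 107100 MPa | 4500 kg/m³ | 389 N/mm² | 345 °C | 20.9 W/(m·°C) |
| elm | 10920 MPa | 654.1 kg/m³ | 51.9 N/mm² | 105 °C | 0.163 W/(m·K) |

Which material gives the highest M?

silicon carbide

Screen on constraints: σ_y ≥ 53.3 MPa; max service T ≥ 254 °C; k ≥ 11.0 W/(m·K). Survivors: silicon carbide, commercially pure titanium.
After converting to SI:
  silicon carbide: E = 435.0 GPa, ρ = 3120 kg/m³
  commercially pure titanium: E = 107.1 GPa, ρ = 4500 kg/m³
  silicon carbide: M = 139 MN·m/kg
  commercially pure titanium: M = 23.8 MN·m/kg
Silicon carbide has the largest M.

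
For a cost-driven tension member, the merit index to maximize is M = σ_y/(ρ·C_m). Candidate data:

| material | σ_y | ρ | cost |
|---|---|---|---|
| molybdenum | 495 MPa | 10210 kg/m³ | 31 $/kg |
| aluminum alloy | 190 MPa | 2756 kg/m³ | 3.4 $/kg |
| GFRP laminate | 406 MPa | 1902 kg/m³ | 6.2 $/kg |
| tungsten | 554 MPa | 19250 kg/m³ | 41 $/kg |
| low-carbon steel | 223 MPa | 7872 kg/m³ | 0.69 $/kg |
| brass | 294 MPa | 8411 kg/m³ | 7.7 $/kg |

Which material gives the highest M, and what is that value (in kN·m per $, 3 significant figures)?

low-carbon steel, M = 41.1 kN·m per $

Evaluate M for each candidate:
  low-carbon steel: M = 41.1 kN·m per $
  GFRP laminate: M = 34.4 kN·m per $
  aluminum alloy: M = 20.3 kN·m per $
  brass: M = 4.54 kN·m per $
  molybdenum: M = 1.56 kN·m per $
  tungsten: M = 0.702 kN·m per $
Highest index: low-carbon steel.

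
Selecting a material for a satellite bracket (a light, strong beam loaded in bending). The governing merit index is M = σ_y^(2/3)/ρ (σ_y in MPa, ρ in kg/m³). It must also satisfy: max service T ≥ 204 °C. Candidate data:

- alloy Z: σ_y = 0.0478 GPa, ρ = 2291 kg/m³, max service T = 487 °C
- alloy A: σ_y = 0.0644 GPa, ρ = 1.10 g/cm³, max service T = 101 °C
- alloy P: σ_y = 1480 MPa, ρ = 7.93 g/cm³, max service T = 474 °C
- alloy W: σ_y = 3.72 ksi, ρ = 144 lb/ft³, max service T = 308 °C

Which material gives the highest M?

Screen on constraints: max service T ≥ 204 °C. Survivors: alloy Z, alloy P, alloy W.
In SI units:
  alloy Z: σ_y = 47.80 MPa, ρ = 2291 kg/m³
  alloy P: σ_y = 1480 MPa, ρ = 7930 kg/m³
  alloy W: σ_y = 25.65 MPa, ρ = 2307 kg/m³
  alloy P: M = 16.4×10⁻³
  alloy Z: M = 5.75×10⁻³
  alloy W: M = 3.77×10⁻³
The maximum is for alloy P.

alloy P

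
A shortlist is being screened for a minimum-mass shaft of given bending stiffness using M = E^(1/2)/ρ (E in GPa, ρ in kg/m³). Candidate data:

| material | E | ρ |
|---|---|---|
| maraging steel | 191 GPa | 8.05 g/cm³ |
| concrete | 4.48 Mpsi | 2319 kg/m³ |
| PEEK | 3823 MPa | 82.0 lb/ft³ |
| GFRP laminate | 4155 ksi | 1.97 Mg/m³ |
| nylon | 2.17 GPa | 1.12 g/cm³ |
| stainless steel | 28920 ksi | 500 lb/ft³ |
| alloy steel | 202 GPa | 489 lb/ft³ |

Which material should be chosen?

GFRP laminate

In SI units:
  maraging steel: E = 191.0 GPa, ρ = 8050 kg/m³
  concrete: E = 30.89 GPa, ρ = 2319 kg/m³
  PEEK: E = 3.823 GPa, ρ = 1314 kg/m³
  GFRP laminate: E = 28.65 GPa, ρ = 1970 kg/m³
  nylon: E = 2.170 GPa, ρ = 1120 kg/m³
  stainless steel: E = 199.4 GPa, ρ = 8009 kg/m³
  alloy steel: E = 202.0 GPa, ρ = 7833 kg/m³
  GFRP laminate: M = 2.72×10⁻³
  concrete: M = 2.40×10⁻³
  alloy steel: M = 1.81×10⁻³
  stainless steel: M = 1.76×10⁻³
  maraging steel: M = 1.72×10⁻³
  PEEK: M = 1.49×10⁻³
  nylon: M = 1.32×10⁻³
GFRP laminate ranks first.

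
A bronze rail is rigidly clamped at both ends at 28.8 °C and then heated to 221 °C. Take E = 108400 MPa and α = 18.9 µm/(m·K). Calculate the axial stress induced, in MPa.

394 MPa

E = 108400 MPa = 108.4 GPa.
ΔT = 192.2 K. Constrained thermal stress σ = E·α·ΔT = 108.4×10³ MPa × 18.9×10⁻⁶ × 192.2 = 394 MPa (compressive).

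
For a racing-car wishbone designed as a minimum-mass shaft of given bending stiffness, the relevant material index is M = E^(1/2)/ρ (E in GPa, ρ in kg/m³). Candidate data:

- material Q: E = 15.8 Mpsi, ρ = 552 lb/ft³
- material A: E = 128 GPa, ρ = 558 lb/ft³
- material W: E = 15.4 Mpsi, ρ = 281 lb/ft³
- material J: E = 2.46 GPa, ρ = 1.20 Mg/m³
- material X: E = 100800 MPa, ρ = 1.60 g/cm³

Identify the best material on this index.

In SI units:
  material Q: E = 108.9 GPa, ρ = 8842 kg/m³
  material A: E = 128.0 GPa, ρ = 8938 kg/m³
  material W: E = 106.2 GPa, ρ = 4501 kg/m³
  material J: E = 2.460 GPa, ρ = 1200 kg/m³
  material X: E = 100.8 GPa, ρ = 1600 kg/m³
  material X: M = 6.27×10⁻³
  material W: M = 2.29×10⁻³
  material J: M = 1.31×10⁻³
  material A: M = 1.27×10⁻³
  material Q: M = 1.18×10⁻³
Material X has the largest M.

material X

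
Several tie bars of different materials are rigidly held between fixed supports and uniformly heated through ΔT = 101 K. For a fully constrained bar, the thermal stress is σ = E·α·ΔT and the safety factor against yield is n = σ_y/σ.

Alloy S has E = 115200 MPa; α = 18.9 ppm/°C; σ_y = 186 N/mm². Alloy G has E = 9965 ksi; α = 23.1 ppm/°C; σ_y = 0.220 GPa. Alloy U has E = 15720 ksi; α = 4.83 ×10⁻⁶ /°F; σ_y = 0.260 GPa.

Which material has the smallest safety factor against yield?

Per material, after unit conversion:
  alloy S: E = 115.2, α = 18.9, σ_y = 186.0 → σ = 220 MPa, n = 0.846
  alloy G: E = 68.71, α = 23.1, σ_y = 220.0 → σ = 160 MPa, n = 1.37
  alloy U: E = 108.4, α = 8.69, σ_y = 260.0 → σ = 95.2 MPa, n = 2.73
Smallest n: alloy S with n = 0.846.

alloy S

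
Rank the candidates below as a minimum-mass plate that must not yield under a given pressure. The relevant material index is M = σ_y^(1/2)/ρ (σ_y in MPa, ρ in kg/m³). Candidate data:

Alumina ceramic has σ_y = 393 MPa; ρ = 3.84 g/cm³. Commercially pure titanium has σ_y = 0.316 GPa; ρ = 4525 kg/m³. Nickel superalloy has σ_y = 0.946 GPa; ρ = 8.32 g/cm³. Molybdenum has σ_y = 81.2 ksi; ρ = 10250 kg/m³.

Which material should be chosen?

After converting to SI:
  alumina ceramic: σ_y = 393.0 MPa, ρ = 3840 kg/m³
  commercially pure titanium: σ_y = 316.0 MPa, ρ = 4525 kg/m³
  nickel superalloy: σ_y = 946.0 MPa, ρ = 8320 kg/m³
  molybdenum: σ_y = 559.9 MPa, ρ = 10250 kg/m³
  alumina ceramic: M = 5.16×10⁻³
  commercially pure titanium: M = 3.93×10⁻³
  nickel superalloy: M = 3.70×10⁻³
  molybdenum: M = 2.31×10⁻³
Highest index: alumina ceramic.

alumina ceramic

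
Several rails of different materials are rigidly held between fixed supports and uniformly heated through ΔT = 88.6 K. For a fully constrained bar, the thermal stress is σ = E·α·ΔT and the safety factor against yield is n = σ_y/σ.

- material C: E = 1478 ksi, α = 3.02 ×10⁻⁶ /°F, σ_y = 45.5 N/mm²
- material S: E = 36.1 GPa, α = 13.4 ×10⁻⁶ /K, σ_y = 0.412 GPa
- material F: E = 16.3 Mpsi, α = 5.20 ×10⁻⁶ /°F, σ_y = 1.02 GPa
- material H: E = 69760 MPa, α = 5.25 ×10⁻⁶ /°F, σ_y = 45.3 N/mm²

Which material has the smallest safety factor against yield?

material H

With everything in SI (GPa, ×10⁻⁶/K, MPa):
  material C: E = 10.19, α = 5.44, σ_y = 45.50 → σ = 4.91 MPa, n = 9.27
  material S: E = 36.10, α = 13.4, σ_y = 412.0 → σ = 42.9 MPa, n = 9.61
  material F: E = 112.4, α = 9.36, σ_y = 1020 → σ = 93.2 MPa, n = 10.9
  material H: E = 69.76, α = 9.45, σ_y = 45.30 → σ = 58.4 MPa, n = 0.776
The minimum is material H at n = 0.776.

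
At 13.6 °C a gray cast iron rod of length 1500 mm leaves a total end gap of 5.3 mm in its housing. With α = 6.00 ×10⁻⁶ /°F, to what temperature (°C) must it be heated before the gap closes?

α = 6.00×10⁻⁶/°F × 9/5 = 10.8×10⁻⁶/K.
α·L₀·ΔT = 5.3 mm ⇒ ΔT = 5.3 / (10.8×10⁻⁶ × 1500.0) = 327.2 K.
T = 13.6 + 327.2 = 340.8 °C.

341 °C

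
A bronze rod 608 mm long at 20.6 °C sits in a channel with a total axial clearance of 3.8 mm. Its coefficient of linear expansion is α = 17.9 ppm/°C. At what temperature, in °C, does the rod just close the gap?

α·L₀·ΔT = 3.8 mm ⇒ ΔT = 3.8 / (17.9×10⁻⁶ × 608.0) = 349.2 K.
T = 20.6 + 349.2 = 369.8 °C.

370 °C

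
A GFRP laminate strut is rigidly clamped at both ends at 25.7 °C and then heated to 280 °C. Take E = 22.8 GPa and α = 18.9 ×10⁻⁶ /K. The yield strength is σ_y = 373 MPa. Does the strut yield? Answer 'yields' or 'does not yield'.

does not yield

ΔT = 254.3 K. Constrained thermal stress σ = E·α·ΔT = 22.80×10³ MPa × 18.9×10⁻⁶ × 254.3 = 110 MPa (compressive).
Compare to σ_y = 373 MPa: σ < σ_y, so it does not yield.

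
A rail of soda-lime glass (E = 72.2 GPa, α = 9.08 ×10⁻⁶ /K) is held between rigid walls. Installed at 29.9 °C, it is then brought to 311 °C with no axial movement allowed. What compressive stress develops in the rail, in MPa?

ΔT = 281.1 K. Constrained thermal stress σ = E·α·ΔT = 72.20×10³ MPa × 9.08×10⁻⁶ × 281.1 = 184 MPa (compressive).

184 MPa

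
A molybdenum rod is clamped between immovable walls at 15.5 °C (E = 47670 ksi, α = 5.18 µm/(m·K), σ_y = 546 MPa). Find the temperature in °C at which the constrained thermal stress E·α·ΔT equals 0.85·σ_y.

288 °C

E = 47670 ksi = 328.7 GPa.
E·α·ΔT = 464.1 MPa ⇒ ΔT = 464.1 / (328.7×10³ × 5.18×10⁻⁶) = 272.6 K.
T = 15.5 + 272.6 = 288.1 °C.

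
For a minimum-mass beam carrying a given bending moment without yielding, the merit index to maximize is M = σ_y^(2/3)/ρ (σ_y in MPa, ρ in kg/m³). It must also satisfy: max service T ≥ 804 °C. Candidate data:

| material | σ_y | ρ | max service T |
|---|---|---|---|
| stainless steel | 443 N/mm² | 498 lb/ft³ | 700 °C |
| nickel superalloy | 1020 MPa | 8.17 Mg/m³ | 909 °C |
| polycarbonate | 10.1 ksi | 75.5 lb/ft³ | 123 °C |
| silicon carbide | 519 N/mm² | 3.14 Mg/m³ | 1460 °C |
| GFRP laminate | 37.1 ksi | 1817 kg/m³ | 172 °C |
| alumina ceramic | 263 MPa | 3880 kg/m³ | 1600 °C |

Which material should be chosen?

Screen on constraints: max service T ≥ 804 °C. Survivors: nickel superalloy, silicon carbide, alumina ceramic.
Putting every candidate on a common basis:
  nickel superalloy: σ_y = 1020 MPa, ρ = 8170 kg/m³
  silicon carbide: σ_y = 519.0 MPa, ρ = 3140 kg/m³
  alumina ceramic: σ_y = 263.0 MPa, ρ = 3880 kg/m³
  silicon carbide: M = 20.6×10⁻³
  nickel superalloy: M = 12.4×10⁻³
  alumina ceramic: M = 10.6×10⁻³
Silicon carbide ranks first.

silicon carbide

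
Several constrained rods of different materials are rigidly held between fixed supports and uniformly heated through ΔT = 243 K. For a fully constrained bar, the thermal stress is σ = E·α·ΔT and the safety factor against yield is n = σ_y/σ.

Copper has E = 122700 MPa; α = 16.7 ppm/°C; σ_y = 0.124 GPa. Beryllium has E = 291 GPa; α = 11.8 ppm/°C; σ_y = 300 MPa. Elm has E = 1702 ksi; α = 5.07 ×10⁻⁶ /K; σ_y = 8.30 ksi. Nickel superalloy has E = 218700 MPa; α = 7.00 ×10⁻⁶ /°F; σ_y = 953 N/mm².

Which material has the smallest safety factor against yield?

With everything in SI (GPa, ×10⁻⁶/K, MPa):
  copper: E = 122.7, α = 16.7, σ_y = 124.0 → σ = 498 MPa, n = 0.249
  beryllium: E = 291.0, α = 11.8, σ_y = 300.0 → σ = 834 MPa, n = 0.360
  elm: E = 11.73, α = 5.07, σ_y = 57.23 → σ = 14.5 MPa, n = 3.96
  nickel superalloy: E = 218.7, α = 12.6, σ_y = 953.0 → σ = 670 MPa, n = 1.42
The minimum is copper at n = 0.249.

copper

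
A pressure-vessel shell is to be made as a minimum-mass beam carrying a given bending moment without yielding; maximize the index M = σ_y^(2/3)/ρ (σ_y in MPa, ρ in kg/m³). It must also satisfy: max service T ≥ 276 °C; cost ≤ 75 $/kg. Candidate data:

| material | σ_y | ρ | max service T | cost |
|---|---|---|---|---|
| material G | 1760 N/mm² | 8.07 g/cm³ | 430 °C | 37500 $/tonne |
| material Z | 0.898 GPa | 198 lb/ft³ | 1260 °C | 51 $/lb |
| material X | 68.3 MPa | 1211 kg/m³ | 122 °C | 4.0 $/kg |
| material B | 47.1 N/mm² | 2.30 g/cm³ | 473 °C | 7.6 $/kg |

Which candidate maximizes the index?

Screen on constraints: max service T ≥ 276 °C; cost ≤ 75 $/kg. Survivors: material G, material B.
Convert each candidate to consistent units, then evaluate M:
  material G: σ_y = 1760 MPa, ρ = 8070 kg/m³
  material B: σ_y = 47.10 MPa, ρ = 2300 kg/m³
  material G: M = 18.1×10⁻³
  material B: M = 5.67×10⁻³
Highest index: material G.

material G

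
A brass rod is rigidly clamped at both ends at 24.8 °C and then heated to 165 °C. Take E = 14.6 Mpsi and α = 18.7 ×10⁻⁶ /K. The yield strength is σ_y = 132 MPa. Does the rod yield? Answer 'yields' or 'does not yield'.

yields

E = 14.6 Mpsi = 100.7 GPa.
ΔT = 140.2 K. Constrained thermal stress σ = E·α·ΔT = 100.7×10³ MPa × 18.7×10⁻⁶ × 140.2 = 264 MPa (compressive).
Compare to σ_y = 132 MPa: σ ≥ σ_y, so it yields.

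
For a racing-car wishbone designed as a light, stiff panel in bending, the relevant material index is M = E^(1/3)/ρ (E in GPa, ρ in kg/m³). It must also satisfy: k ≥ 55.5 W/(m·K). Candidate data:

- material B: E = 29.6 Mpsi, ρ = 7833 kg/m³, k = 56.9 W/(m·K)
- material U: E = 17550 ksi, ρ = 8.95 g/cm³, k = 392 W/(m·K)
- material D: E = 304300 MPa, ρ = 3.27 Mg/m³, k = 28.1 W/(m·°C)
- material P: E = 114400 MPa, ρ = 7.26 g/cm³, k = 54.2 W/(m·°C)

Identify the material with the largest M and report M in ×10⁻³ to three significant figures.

Screen on constraints: k ≥ 55.5 W/(m·K). Survivors: material B, material U.
Normalizing units and computing the index:
  material B: E = 204.1 GPa, ρ = 7833 kg/m³
  material U: E = 121.0 GPa, ρ = 8950 kg/m³
  material B: M = 0.752×10⁻³
  material U: M = 0.553×10⁻³
Highest index: material B.

material B, M = 0.752×10⁻³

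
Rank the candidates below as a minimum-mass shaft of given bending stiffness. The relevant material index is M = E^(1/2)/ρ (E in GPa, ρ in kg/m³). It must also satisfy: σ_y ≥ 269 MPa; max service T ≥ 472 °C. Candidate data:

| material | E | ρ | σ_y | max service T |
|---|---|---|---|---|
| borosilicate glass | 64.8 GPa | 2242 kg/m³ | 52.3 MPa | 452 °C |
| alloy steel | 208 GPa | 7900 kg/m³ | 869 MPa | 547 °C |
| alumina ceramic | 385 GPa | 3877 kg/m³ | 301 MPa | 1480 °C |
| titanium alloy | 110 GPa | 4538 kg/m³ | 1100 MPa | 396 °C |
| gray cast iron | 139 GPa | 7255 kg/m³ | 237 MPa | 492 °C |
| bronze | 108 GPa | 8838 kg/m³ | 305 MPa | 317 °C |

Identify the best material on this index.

alumina ceramic

Screen on constraints: σ_y ≥ 269 MPa; max service T ≥ 472 °C. Survivors: alloy steel, alumina ceramic.
Evaluate M for each candidate:
  alumina ceramic: M = 5.06×10⁻³
  alloy steel: M = 1.83×10⁻³
Highest index: alumina ceramic.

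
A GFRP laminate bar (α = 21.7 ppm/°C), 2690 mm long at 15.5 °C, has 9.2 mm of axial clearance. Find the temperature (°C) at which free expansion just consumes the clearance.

173 °C

α·L₀·ΔT = 9.2 mm ⇒ ΔT = 9.2 / (21.7×10⁻⁶ × 2690.0) = 157.6 K.
T = 15.5 + 157.6 = 173.1 °C.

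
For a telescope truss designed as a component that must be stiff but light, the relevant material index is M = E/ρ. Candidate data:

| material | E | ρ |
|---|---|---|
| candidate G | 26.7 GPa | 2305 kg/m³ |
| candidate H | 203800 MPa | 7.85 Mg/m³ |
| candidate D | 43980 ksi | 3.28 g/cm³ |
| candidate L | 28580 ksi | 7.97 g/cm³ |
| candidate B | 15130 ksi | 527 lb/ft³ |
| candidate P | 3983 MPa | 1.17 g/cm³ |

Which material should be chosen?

candidate D

After converting to SI:
  candidate G: E = 26.70 GPa, ρ = 2305 kg/m³
  candidate H: E = 203.8 GPa, ρ = 7850 kg/m³
  candidate D: E = 303.2 GPa, ρ = 3280 kg/m³
  candidate L: E = 197.1 GPa, ρ = 7970 kg/m³
  candidate B: E = 104.3 GPa, ρ = 8442 kg/m³
  candidate P: E = 3.983 GPa, ρ = 1170 kg/m³
  candidate D: M = 92.4 MN·m/kg
  candidate H: M = 26.0 MN·m/kg
  candidate L: M = 24.7 MN·m/kg
  candidate B: M = 12.4 MN·m/kg
  candidate G: M = 11.6 MN·m/kg
  candidate P: M = 3.40 MN·m/kg
The maximum is for candidate D.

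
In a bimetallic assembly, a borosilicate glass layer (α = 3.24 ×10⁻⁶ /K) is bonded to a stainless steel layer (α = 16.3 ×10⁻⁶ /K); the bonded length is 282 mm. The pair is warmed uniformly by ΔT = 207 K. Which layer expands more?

α(borosilicate glass) = 3.24×10⁻⁶/K vs α(stainless steel) = 16.3×10⁻⁶/K.
Higher α expands more for the same ΔT: stainless steel.

stainless steel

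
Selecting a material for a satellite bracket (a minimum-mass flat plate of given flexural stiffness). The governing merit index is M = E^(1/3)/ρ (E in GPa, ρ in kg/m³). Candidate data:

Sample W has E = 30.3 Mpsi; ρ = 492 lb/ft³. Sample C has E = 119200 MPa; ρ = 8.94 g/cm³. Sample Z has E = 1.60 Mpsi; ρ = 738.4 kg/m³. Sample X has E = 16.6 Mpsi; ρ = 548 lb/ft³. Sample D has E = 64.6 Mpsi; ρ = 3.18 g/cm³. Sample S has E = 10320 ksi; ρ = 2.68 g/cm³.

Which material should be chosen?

Convert each candidate to consistent units, then evaluate M:
  sample W: E = 208.9 GPa, ρ = 7881 kg/m³
  sample C: E = 119.2 GPa, ρ = 8940 kg/m³
  sample Z: E = 11.03 GPa, ρ = 738.4 kg/m³
  sample X: E = 114.5 GPa, ρ = 8778 kg/m³
  sample D: E = 445.4 GPa, ρ = 3180 kg/m³
  sample S: E = 71.15 GPa, ρ = 2680 kg/m³
  sample Z: M = 3.01×10⁻³
  sample D: M = 2.40×10⁻³
  sample S: M = 1.55×10⁻³
  sample W: M = 0.753×10⁻³
  sample X: M = 0.553×10⁻³
  sample C: M = 0.550×10⁻³
Highest index: sample Z.

sample Z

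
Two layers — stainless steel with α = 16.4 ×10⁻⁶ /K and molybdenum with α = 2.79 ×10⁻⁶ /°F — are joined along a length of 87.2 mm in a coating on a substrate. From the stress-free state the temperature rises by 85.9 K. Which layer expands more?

molybdenum: α = 2.79×10⁻⁶/°F × 9/5 = 5.02×10⁻⁶/K.
α(stainless steel) = 16.4×10⁻⁶/K vs α(molybdenum) = 5.02×10⁻⁶/K.
Higher α expands more for the same ΔT: stainless steel.

stainless steel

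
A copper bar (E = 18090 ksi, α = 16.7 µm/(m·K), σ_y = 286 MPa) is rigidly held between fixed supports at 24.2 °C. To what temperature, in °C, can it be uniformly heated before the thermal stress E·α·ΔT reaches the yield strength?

162 °C

E = 18090 ksi = 124.7 GPa.
E·α·ΔT = 286.0 MPa ⇒ ΔT = 286.0 / (124.7×10³ × 16.7×10⁻⁶) = 137.3 K.
T = 24.2 + 137.3 = 161.5 °C.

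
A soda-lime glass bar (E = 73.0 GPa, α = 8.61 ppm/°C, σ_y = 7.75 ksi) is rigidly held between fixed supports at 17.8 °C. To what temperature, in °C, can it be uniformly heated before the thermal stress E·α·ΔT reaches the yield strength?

103 °C

σ_y = 7.75 ksi = 53.43 MPa.
E·α·ΔT = 53.43 MPa ⇒ ΔT = 53.43 / (73.00×10³ × 8.61×10⁻⁶) = 85.01 K.
T = 17.8 + 85.01 = 102.8 °C.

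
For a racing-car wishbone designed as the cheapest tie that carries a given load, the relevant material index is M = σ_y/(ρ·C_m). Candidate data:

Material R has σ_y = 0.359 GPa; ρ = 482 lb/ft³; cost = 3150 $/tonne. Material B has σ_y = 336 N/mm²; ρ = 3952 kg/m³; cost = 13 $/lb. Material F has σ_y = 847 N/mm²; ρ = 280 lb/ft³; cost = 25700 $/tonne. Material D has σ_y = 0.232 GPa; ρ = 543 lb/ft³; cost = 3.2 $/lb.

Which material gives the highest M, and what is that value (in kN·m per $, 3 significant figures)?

material R, M = 14.8 kN·m per $

Convert each candidate to consistent units, then evaluate M:
  material R: σ_y = 359.0 MPa, ρ = 7721 kg/m³, cost = 3.150 $/kg
  material B: σ_y = 336.0 MPa, ρ = 3952 kg/m³, cost = 28.66 $/kg
  material F: σ_y = 847.0 MPa, ρ = 4485 kg/m³, cost = 25.70 $/kg
  material D: σ_y = 232.0 MPa, ρ = 8698 kg/m³, cost = 7.055 $/kg
  material R: M = 14.8 kN·m per $
  material F: M = 7.35 kN·m per $
  material D: M = 3.78 kN·m per $
  material B: M = 2.97 kN·m per $
Material R ranks first.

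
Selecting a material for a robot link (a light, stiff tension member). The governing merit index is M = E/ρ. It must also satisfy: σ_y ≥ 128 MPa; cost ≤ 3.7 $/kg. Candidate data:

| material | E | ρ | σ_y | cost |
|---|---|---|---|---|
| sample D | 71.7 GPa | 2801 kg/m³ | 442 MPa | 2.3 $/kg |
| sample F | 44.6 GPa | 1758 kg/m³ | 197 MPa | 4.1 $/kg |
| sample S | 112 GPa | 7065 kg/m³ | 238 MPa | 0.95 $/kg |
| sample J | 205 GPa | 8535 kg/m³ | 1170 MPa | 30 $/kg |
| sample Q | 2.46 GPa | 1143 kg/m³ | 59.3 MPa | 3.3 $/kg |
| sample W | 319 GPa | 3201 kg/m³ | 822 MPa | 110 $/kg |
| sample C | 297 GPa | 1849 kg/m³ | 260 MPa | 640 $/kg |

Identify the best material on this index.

sample D

Screen on constraints: σ_y ≥ 128 MPa; cost ≤ 3.7 $/kg. Survivors: sample D, sample S.
Computing M directly (units already consistent):
  sample D: M = 25.6 MN·m/kg
  sample S: M = 15.9 MN·m/kg
Highest index: sample D.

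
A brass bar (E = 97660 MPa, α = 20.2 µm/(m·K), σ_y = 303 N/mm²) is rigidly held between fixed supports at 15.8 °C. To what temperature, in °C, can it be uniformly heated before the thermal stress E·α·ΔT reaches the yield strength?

169 °C

E = 97660 MPa = 97.66 GPa.
σ_y = 303 N/mm² = 303.0 MPa.
E·α·ΔT = 303.0 MPa ⇒ ΔT = 303.0 / (97.66×10³ × 20.2×10⁻⁶) = 153.6 K.
T = 15.8 + 153.6 = 169.4 °C.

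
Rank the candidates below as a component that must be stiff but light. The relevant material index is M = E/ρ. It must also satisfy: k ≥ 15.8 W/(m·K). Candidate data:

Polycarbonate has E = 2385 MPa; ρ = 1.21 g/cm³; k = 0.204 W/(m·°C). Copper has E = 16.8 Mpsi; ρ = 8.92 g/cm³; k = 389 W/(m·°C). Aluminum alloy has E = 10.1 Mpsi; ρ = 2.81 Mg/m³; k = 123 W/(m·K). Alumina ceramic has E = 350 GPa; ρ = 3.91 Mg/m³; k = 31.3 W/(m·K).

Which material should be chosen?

alumina ceramic

Screen on constraints: k ≥ 15.8 W/(m·K). Survivors: copper, aluminum alloy, alumina ceramic.
In SI units:
  copper: E = 115.8 GPa, ρ = 8920 kg/m³
  aluminum alloy: E = 69.64 GPa, ρ = 2810 kg/m³
  alumina ceramic: E = 350.0 GPa, ρ = 3910 kg/m³
  alumina ceramic: M = 89.5 MN·m/kg
  aluminum alloy: M = 24.8 MN·m/kg
  copper: M = 13.0 MN·m/kg
Alumina ceramic has the largest M.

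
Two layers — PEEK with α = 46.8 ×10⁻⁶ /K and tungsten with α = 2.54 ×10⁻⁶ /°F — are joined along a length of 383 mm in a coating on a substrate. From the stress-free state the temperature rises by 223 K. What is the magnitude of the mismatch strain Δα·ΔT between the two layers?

9.42×10⁻³

tungsten: α = 2.54×10⁻⁶/°F × 9/5 = 4.57×10⁻⁶/K.
Δα = |46.8 − 4.57|×10⁻⁶/K = 42.2×10⁻⁶/K.
Mismatch strain = Δα·ΔT = 42.2×10⁻⁶ × 223.0 = 9.42×10⁻³.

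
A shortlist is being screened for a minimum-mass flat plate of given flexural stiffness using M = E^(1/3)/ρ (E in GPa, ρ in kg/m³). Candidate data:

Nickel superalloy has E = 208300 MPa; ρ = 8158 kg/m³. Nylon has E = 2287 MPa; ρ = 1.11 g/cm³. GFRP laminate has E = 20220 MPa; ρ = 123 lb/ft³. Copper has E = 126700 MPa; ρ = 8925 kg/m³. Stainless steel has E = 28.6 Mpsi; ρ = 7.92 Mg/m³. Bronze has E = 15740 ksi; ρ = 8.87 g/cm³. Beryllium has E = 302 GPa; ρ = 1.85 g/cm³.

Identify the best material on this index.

Convert each candidate to consistent units, then evaluate M:
  nickel superalloy: E = 208.3 GPa, ρ = 8158 kg/m³
  nylon: E = 2.287 GPa, ρ = 1110 kg/m³
  GFRP laminate: E = 20.22 GPa, ρ = 1970 kg/m³
  copper: E = 126.7 GPa, ρ = 8925 kg/m³
  stainless steel: E = 197.2 GPa, ρ = 7920 kg/m³
  bronze: E = 108.5 GPa, ρ = 8870 kg/m³
  beryllium: E = 302.0 GPa, ρ = 1850 kg/m³
  beryllium: M = 3.63×10⁻³
  GFRP laminate: M = 1.38×10⁻³
  nylon: M = 1.19×10⁻³
  stainless steel: M = 0.735×10⁻³
  nickel superalloy: M = 0.727×10⁻³
  copper: M = 0.563×10⁻³
  bronze: M = 0.538×10⁻³
Highest index: beryllium.

beryllium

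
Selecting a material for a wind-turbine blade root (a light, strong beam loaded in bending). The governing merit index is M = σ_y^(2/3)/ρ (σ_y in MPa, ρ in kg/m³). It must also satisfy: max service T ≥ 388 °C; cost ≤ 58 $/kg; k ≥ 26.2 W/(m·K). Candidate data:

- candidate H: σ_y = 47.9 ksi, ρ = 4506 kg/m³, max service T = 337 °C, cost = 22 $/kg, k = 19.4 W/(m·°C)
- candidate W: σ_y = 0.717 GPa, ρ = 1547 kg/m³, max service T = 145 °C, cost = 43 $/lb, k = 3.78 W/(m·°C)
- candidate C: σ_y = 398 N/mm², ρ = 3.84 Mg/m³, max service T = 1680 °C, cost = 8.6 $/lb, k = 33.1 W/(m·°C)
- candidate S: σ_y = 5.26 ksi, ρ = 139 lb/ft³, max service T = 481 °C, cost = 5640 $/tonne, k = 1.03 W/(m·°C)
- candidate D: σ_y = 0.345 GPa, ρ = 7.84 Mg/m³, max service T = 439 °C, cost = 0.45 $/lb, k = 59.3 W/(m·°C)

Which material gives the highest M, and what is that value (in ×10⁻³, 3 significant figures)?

Screen on constraints: max service T ≥ 388 °C; cost ≤ 58 $/kg; k ≥ 26.2 W/(m·K). Survivors: candidate C, candidate D.
Convert each candidate to consistent units, then evaluate M:
  candidate C: σ_y = 398.0 MPa, ρ = 3840 kg/m³
  candidate D: σ_y = 345.0 MPa, ρ = 7840 kg/m³
  candidate C: M = 14.1×10⁻³
  candidate D: M = 6.27×10⁻³
The maximum is for candidate C.

candidate C, M = 14.1×10⁻³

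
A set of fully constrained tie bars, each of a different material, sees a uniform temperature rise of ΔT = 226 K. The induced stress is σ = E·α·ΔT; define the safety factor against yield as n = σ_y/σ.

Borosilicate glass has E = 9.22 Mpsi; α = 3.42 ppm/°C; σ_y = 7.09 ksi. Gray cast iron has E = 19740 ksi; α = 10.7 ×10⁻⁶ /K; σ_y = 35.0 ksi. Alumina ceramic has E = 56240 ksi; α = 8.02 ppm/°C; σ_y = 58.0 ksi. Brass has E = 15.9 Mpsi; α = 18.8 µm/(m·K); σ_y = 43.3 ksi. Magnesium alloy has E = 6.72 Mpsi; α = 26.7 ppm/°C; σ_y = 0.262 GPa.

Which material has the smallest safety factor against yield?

alumina ceramic

Per material, after unit conversion:
  borosilicate glass: E = 63.57, α = 3.42, σ_y = 48.88 → σ = 49.1 MPa, n = 0.995
  gray cast iron: E = 136.1, α = 10.7, σ_y = 241.3 → σ = 329 MPa, n = 0.733
  alumina ceramic: E = 387.8, α = 8.02, σ_y = 399.9 → σ = 703 MPa, n = 0.569
  brass: E = 109.6, α = 18.8, σ_y = 298.5 → σ = 466 MPa, n = 0.641
  magnesium alloy: E = 46.33, α = 26.7, σ_y = 262.0 → σ = 280 MPa, n = 0.937
Alumina ceramic has the lowest safety factor, n = 0.569.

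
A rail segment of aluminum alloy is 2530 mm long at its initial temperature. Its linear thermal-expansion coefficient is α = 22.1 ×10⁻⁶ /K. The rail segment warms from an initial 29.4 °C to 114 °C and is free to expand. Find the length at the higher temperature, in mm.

2534.7 mm

ΔT = 114 − 29.4 = 84.60 K.
ΔL = α·L₀·ΔT = 22.1×10⁻⁶ × 2530 mm × 84.60 K = 4.73 mm.
L = L₀ + ΔL = 2530 + 4.73 = 2534.7 mm.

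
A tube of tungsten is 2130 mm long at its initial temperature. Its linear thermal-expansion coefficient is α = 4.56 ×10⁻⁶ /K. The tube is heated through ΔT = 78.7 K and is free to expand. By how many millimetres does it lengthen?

ΔL = α·L₀·ΔT = 4.56×10⁻⁶ × 2130 mm × 78.70 K = 0.764 mm.

0.764 mm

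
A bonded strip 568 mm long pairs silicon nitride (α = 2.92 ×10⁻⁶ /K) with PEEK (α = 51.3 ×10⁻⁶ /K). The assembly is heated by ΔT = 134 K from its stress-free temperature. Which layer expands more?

α(silicon nitride) = 2.92×10⁻⁶/K vs α(PEEK) = 51.3×10⁻⁶/K.
Higher α expands more for the same ΔT: PEEK.

PEEK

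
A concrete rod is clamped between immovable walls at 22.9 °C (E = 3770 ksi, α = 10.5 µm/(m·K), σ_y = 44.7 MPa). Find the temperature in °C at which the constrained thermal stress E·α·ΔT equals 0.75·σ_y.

146 °C

E = 3770 ksi = 25.99 GPa.
E·α·ΔT = 33.53 MPa ⇒ ΔT = 33.53 / (25.99×10³ × 10.5×10⁻⁶) = 122.8 K.
T = 22.9 + 122.8 = 145.7 °C.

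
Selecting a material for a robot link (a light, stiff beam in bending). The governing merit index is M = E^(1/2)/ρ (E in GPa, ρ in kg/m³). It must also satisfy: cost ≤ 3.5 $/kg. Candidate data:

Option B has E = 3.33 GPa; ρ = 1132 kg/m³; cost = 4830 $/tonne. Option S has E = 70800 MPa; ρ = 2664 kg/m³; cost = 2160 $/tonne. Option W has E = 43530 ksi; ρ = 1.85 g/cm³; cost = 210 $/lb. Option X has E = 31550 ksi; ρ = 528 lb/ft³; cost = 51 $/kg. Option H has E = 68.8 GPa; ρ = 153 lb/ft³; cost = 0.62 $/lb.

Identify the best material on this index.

Screen on constraints: cost ≤ 3.5 $/kg. Survivors: option S, option H.
Normalizing units and computing the index:
  option S: E = 70.80 GPa, ρ = 2664 kg/m³
  option H: E = 68.80 GPa, ρ = 2451 kg/m³
  option H: M = 3.38×10⁻³
  option S: M = 3.16×10⁻³
Highest index: option H.

option H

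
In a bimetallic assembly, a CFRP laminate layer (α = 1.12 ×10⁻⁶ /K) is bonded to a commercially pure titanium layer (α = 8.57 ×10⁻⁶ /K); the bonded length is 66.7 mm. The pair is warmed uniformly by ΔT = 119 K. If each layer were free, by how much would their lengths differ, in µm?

Δα = |1.12 − 8.57|×10⁻⁶/K = 7.45×10⁻⁶/K.
ΔL_mismatch = Δα·L·ΔT = 7.45×10⁻⁶ × 66.7 mm × 119.0 K = 59.1 µm.

59.1 µm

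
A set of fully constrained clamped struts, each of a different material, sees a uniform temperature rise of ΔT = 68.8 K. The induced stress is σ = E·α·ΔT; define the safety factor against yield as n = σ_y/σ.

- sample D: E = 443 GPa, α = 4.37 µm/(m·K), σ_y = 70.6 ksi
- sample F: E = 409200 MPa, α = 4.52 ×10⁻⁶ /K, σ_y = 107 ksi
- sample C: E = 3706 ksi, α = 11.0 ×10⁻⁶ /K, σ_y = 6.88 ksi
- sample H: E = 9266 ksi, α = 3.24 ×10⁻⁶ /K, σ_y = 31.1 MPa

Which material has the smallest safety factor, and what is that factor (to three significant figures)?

Per material, after unit conversion:
  sample D: E = 443.0, α = 4.37, σ_y = 486.8 → σ = 133 MPa, n = 3.65
  sample F: E = 409.2, α = 4.52, σ_y = 737.7 → σ = 127 MPa, n = 5.80
  sample C: E = 25.55, α = 11.0, σ_y = 47.44 → σ = 19.3 MPa, n = 2.45
  sample H: E = 63.89, α = 3.24, σ_y = 31.10 → σ = 14.2 MPa, n = 2.18
The minimum is sample H at n = 2.18.

sample H, n = 2.18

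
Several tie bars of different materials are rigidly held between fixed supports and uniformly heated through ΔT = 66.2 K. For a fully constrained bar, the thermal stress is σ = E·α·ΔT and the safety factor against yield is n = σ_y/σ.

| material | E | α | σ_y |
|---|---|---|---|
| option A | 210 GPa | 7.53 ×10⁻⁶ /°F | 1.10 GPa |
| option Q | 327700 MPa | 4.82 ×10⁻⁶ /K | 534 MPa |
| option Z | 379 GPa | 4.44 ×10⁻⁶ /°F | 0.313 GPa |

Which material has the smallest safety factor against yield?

Converting E to GPa, α to ×10⁻⁶/K, σ_y to MPa, then σ and n for each:
  option A: E = 210.0, α = 13.6, σ_y = 1100 → σ = 188 MPa, n = 5.84
  option Q: E = 327.7, α = 4.82, σ_y = 534.0 → σ = 105 MPa, n = 5.11
  option Z: E = 379.0, α = 7.99, σ_y = 313.0 → σ = 201 MPa, n = 1.56
Option Z has the lowest safety factor, n = 1.56.

option Z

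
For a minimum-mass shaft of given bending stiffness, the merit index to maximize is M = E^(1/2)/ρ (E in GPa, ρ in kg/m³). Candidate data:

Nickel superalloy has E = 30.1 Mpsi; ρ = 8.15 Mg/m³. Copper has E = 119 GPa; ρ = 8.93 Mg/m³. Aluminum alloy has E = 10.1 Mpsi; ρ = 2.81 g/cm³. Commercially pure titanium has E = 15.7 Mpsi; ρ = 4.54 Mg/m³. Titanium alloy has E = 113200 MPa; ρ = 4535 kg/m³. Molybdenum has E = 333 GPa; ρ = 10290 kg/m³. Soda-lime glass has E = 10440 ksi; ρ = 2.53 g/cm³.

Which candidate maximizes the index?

soda-lime glass

Convert each candidate to consistent units, then evaluate M:
  nickel superalloy: E = 207.5 GPa, ρ = 8150 kg/m³
  copper: E = 119.0 GPa, ρ = 8930 kg/m³
  aluminum alloy: E = 69.64 GPa, ρ = 2810 kg/m³
  commercially pure titanium: E = 108.2 GPa, ρ = 4540 kg/m³
  titanium alloy: E = 113.2 GPa, ρ = 4535 kg/m³
  molybdenum: E = 333.0 GPa, ρ = 10290 kg/m³
  soda-lime glass: E = 71.98 GPa, ρ = 2530 kg/m³
  soda-lime glass: M = 3.35×10⁻³
  aluminum alloy: M = 2.97×10⁻³
  titanium alloy: M = 2.35×10⁻³
  commercially pure titanium: M = 2.29×10⁻³
  molybdenum: M = 1.77×10⁻³
  nickel superalloy: M = 1.77×10⁻³
  copper: M = 1.22×10⁻³
Highest index: soda-lime glass.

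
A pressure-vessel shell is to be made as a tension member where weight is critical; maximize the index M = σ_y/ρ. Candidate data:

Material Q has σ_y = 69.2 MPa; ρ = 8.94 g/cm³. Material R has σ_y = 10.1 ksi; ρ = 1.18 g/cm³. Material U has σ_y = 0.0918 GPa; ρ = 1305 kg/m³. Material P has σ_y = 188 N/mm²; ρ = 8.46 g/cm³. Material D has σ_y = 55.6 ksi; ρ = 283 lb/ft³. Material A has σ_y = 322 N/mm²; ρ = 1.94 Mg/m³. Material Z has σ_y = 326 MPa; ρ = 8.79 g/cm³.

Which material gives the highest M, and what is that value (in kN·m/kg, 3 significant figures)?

Convert each candidate to consistent units, then evaluate M:
  material Q: σ_y = 69.20 MPa, ρ = 8940 kg/m³
  material R: σ_y = 69.64 MPa, ρ = 1180 kg/m³
  material U: σ_y = 91.80 MPa, ρ = 1305 kg/m³
  material P: σ_y = 188.0 MPa, ρ = 8460 kg/m³
  material D: σ_y = 383.3 MPa, ρ = 4533 kg/m³
  material A: σ_y = 322.0 MPa, ρ = 1940 kg/m³
  material Z: σ_y = 326.0 MPa, ρ = 8790 kg/m³
  material A: M = 166 kN·m/kg
  material D: M = 84.6 kN·m/kg
  material U: M = 70.3 kN·m/kg
  material R: M = 59.0 kN·m/kg
  material Z: M = 37.1 kN·m/kg
  material P: M = 22.2 kN·m/kg
  material Q: M = 7.74 kN·m/kg
Material A ranks first.

material A, M = 166 kN·m/kg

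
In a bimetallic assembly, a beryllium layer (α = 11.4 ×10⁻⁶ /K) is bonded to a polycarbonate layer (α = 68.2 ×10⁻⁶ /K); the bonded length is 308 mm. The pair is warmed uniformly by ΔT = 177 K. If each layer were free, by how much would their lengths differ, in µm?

3100 µm

Δα = |11.4 − 68.2|×10⁻⁶/K = 56.8×10⁻⁶/K.
ΔL_mismatch = Δα·L·ΔT = 56.8×10⁻⁶ × 308.0 mm × 177.0 K = 3100 µm.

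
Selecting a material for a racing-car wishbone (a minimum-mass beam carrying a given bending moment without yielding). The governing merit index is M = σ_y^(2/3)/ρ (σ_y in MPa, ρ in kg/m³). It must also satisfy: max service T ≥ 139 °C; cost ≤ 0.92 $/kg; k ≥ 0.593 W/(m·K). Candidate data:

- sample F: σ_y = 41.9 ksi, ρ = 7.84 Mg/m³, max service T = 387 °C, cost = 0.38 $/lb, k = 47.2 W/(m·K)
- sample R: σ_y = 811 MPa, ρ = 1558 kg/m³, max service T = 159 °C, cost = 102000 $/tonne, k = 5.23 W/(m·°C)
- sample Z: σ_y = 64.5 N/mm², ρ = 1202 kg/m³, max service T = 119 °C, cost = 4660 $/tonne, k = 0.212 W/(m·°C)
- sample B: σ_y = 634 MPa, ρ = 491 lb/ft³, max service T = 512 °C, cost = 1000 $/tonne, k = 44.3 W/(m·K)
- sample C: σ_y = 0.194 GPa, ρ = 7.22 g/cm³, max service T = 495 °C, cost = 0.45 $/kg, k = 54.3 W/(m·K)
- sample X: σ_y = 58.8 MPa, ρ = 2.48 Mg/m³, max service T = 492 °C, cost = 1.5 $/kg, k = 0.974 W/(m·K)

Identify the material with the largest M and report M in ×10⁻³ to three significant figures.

sample F, M = 5.57×10⁻³

Screen on constraints: max service T ≥ 139 °C; cost ≤ 0.92 $/kg; k ≥ 0.593 W/(m·K). Survivors: sample F, sample C.
Normalizing units and computing the index:
  sample F: σ_y = 288.9 MPa, ρ = 7840 kg/m³
  sample C: σ_y = 194.0 MPa, ρ = 7220 kg/m³
  sample F: M = 5.57×10⁻³
  sample C: M = 4.64×10⁻³
Sample F has the largest M.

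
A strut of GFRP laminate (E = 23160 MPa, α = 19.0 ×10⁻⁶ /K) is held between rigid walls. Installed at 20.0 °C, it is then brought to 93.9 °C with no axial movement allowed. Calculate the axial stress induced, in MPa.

E = 23160 MPa = 23.16 GPa.
ΔT = 73.90 K. Constrained thermal stress σ = E·α·ΔT = 23.16×10³ MPa × 19.0×10⁻⁶ × 73.90 = 32.5 MPa (compressive).

32.5 MPa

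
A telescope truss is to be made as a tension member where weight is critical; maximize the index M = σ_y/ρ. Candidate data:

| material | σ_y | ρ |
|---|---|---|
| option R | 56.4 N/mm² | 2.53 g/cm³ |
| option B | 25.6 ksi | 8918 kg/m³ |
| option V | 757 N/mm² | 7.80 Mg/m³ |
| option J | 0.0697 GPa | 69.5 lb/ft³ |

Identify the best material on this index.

option V

In SI units:
  option R: σ_y = 56.40 MPa, ρ = 2530 kg/m³
  option B: σ_y = 176.5 MPa, ρ = 8918 kg/m³
  option V: σ_y = 757.0 MPa, ρ = 7800 kg/m³
  option J: σ_y = 69.70 MPa, ρ = 1113 kg/m³
  option V: M = 97.1 kN·m/kg
  option J: M = 62.6 kN·m/kg
  option R: M = 22.3 kN·m/kg
  option B: M = 19.8 kN·m/kg
The maximum is for option V.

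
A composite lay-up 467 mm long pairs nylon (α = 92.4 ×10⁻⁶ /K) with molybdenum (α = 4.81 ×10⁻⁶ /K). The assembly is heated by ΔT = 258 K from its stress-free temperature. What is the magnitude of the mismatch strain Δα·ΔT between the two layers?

0.0226

Δα = |92.4 − 4.81|×10⁻⁶/K = 87.6×10⁻⁶/K.
Mismatch strain = Δα·ΔT = 87.6×10⁻⁶ × 258.0 = 0.0226.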